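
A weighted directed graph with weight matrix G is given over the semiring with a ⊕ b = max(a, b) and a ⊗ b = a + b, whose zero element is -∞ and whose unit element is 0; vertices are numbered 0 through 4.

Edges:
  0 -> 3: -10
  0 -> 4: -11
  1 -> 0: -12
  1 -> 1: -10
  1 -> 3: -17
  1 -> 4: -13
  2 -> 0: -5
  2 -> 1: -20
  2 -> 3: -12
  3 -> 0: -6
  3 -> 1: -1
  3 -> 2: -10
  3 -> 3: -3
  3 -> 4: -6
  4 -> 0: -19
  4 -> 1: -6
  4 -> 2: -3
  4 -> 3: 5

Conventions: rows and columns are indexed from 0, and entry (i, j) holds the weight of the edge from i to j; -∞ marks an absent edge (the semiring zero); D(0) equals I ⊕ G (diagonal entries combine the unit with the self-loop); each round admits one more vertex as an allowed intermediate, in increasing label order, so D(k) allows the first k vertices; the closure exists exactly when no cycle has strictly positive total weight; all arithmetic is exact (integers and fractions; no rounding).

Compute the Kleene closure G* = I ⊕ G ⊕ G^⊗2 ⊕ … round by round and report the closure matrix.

D(0):
  [0, -∞, -∞, -10, -11]
  [-12, 0, -∞, -17, -13]
  [-5, -20, 0, -12, -∞]
  [-6, -1, -10, 0, -6]
  [-19, -6, -3, 5, 0]
D(1):
  [0, -∞, -∞, -10, -11]
  [-12, 0, -∞, -17, -13]
  [-5, -20, 0, -12, -16]
  [-6, -1, -10, 0, -6]
  [-19, -6, -3, 5, 0]
D(2):
  [0, -∞, -∞, -10, -11]
  [-12, 0, -∞, -17, -13]
  [-5, -20, 0, -12, -16]
  [-6, -1, -10, 0, -6]
  [-18, -6, -3, 5, 0]
D(3):
  [0, -∞, -∞, -10, -11]
  [-12, 0, -∞, -17, -13]
  [-5, -20, 0, -12, -16]
  [-6, -1, -10, 0, -6]
  [-8, -6, -3, 5, 0]
D(4):
  [0, -11, -20, -10, -11]
  [-12, 0, -27, -17, -13]
  [-5, -13, 0, -12, -16]
  [-6, -1, -10, 0, -6]
  [-1, 4, -3, 5, 0]
D(5):
  [0, -7, -14, -6, -11]
  [-12, 0, -16, -8, -13]
  [-5, -12, 0, -11, -16]
  [-6, -1, -9, 0, -6]
  [-1, 4, -3, 5, 0]
Answer: G* = [[0, -7, -14, -6, -11], [-12, 0, -16, -8, -13], [-5, -12, 0, -11, -16], [-6, -1, -9, 0, -6], [-1, 4, -3, 5, 0]]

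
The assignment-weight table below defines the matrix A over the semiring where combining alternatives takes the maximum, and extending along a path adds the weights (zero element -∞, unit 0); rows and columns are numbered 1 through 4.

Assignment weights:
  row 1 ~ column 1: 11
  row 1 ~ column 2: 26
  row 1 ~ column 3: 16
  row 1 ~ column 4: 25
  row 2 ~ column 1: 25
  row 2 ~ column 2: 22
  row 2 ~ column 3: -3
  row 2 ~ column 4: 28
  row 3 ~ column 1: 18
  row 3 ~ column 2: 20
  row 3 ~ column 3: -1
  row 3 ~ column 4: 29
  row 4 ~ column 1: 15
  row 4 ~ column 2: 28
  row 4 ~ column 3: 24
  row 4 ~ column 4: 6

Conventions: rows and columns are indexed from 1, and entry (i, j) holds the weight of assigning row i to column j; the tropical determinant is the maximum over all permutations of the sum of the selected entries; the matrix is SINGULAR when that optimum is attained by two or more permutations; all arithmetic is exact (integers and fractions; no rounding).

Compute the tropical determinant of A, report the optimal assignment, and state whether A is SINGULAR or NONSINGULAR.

σ = (1, 2, 3, 4): 11 + 22 + (-1) + 6 = 38
σ = (1, 2, 4, 3): 11 + 22 + 29 + 24 = 86
σ = (1, 3, 2, 4): 11 + (-3) + 20 + 6 = 34
σ = (1, 3, 4, 2): 11 + (-3) + 29 + 28 = 65
σ = (1, 4, 2, 3): 11 + 28 + 20 + 24 = 83
σ = (1, 4, 3, 2): 11 + 28 + (-1) + 28 = 66
σ = (2, 1, 3, 4): 26 + 25 + (-1) + 6 = 56
σ = (2, 1, 4, 3): 26 + 25 + 29 + 24 = 104
σ = (2, 3, 1, 4): 26 + (-3) + 18 + 6 = 47
σ = (2, 3, 4, 1): 26 + (-3) + 29 + 15 = 67
σ = (2, 4, 1, 3): 26 + 28 + 18 + 24 = 96
σ = (2, 4, 3, 1): 26 + 28 + (-1) + 15 = 68
σ = (3, 1, 2, 4): 16 + 25 + 20 + 6 = 67
σ = (3, 1, 4, 2): 16 + 25 + 29 + 28 = 98
σ = (3, 2, 1, 4): 16 + 22 + 18 + 6 = 62
σ = (3, 2, 4, 1): 16 + 22 + 29 + 15 = 82
σ = (3, 4, 1, 2): 16 + 28 + 18 + 28 = 90
σ = (3, 4, 2, 1): 16 + 28 + 20 + 15 = 79
σ = (4, 1, 2, 3): 25 + 25 + 20 + 24 = 94
σ = (4, 1, 3, 2): 25 + 25 + (-1) + 28 = 77
σ = (4, 2, 1, 3): 25 + 22 + 18 + 24 = 89
σ = (4, 2, 3, 1): 25 + 22 + (-1) + 15 = 61
σ = (4, 3, 1, 2): 25 + (-3) + 18 + 28 = 68
σ = (4, 3, 2, 1): 25 + (-3) + 20 + 15 = 57
Optimal value attained by: σ = (2, 1, 4, 3).
Answer: det⊕(A) = 104; verdict: NONSINGULAR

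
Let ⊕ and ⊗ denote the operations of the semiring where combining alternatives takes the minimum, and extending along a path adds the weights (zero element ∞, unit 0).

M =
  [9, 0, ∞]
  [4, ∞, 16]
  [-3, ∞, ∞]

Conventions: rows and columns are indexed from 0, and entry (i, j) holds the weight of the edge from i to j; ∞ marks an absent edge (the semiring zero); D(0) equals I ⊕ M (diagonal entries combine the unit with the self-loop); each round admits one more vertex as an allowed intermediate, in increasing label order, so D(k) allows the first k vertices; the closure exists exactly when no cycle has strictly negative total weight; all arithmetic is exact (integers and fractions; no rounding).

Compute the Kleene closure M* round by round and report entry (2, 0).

D(0):
  [0, 0, ∞]
  [4, 0, 16]
  [-3, ∞, 0]
D(1):
  [0, 0, ∞]
  [4, 0, 16]
  [-3, -3, 0]
D(2):
  [0, 0, 16]
  [4, 0, 16]
  [-3, -3, 0]
D(3):
  [0, 0, 16]
  [4, 0, 16]
  [-3, -3, 0]
Answer: M*[2][0] = -3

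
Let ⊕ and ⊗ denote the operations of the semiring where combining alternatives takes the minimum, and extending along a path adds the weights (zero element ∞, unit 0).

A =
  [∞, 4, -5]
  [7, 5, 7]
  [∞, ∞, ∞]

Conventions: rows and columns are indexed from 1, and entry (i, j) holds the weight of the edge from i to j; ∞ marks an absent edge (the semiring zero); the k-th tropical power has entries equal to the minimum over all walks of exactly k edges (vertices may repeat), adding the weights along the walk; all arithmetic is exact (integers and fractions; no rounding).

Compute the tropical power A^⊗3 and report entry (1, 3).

A^⊗2:
  [11, 9, 11]
  [12, 10, 2]
  [∞, ∞, ∞]
A^⊗3:
  [16, 14, 6]
  [17, 15, 7]
  [∞, ∞, ∞]
Key observation: the optimum is the walk 1->2->1->3, with weight 4 + 7 + (-5) = 6.
Optimal value attained by: walk 1->2->1->3.
Answer: (A^⊗3)[1][3] = 6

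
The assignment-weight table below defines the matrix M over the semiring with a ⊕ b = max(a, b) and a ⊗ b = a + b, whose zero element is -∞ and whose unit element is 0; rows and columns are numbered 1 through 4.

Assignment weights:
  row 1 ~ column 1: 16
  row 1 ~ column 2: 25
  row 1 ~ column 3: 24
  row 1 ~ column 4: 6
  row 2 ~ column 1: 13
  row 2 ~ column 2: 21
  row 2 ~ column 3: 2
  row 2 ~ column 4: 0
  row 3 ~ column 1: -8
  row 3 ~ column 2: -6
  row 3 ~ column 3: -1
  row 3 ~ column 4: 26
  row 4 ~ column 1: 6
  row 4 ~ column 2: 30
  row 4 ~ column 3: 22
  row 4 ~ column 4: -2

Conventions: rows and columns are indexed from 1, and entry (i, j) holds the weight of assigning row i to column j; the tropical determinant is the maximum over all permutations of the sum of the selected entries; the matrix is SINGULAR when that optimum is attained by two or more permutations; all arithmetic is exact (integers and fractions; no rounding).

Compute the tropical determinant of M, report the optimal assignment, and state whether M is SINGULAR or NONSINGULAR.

σ = (1, 2, 3, 4): 16 + 21 + (-1) + (-2) = 34
σ = (1, 2, 4, 3): 16 + 21 + 26 + 22 = 85
σ = (1, 3, 2, 4): 16 + 2 + (-6) + (-2) = 10
σ = (1, 3, 4, 2): 16 + 2 + 26 + 30 = 74
σ = (1, 4, 2, 3): 16 + 0 + (-6) + 22 = 32
σ = (1, 4, 3, 2): 16 + 0 + (-1) + 30 = 45
σ = (2, 1, 3, 4): 25 + 13 + (-1) + (-2) = 35
σ = (2, 1, 4, 3): 25 + 13 + 26 + 22 = 86
σ = (2, 3, 1, 4): 25 + 2 + (-8) + (-2) = 17
σ = (2, 3, 4, 1): 25 + 2 + 26 + 6 = 59
σ = (2, 4, 1, 3): 25 + 0 + (-8) + 22 = 39
σ = (2, 4, 3, 1): 25 + 0 + (-1) + 6 = 30
σ = (3, 1, 2, 4): 24 + 13 + (-6) + (-2) = 29
σ = (3, 1, 4, 2): 24 + 13 + 26 + 30 = 93
σ = (3, 2, 1, 4): 24 + 21 + (-8) + (-2) = 35
σ = (3, 2, 4, 1): 24 + 21 + 26 + 6 = 77
σ = (3, 4, 1, 2): 24 + 0 + (-8) + 30 = 46
σ = (3, 4, 2, 1): 24 + 0 + (-6) + 6 = 24
σ = (4, 1, 2, 3): 6 + 13 + (-6) + 22 = 35
σ = (4, 1, 3, 2): 6 + 13 + (-1) + 30 = 48
σ = (4, 2, 1, 3): 6 + 21 + (-8) + 22 = 41
σ = (4, 2, 3, 1): 6 + 21 + (-1) + 6 = 32
σ = (4, 3, 1, 2): 6 + 2 + (-8) + 30 = 30
σ = (4, 3, 2, 1): 6 + 2 + (-6) + 6 = 8
Optimal value attained by: σ = (3, 1, 4, 2).
Answer: det⊕(M) = 93; verdict: NONSINGULAR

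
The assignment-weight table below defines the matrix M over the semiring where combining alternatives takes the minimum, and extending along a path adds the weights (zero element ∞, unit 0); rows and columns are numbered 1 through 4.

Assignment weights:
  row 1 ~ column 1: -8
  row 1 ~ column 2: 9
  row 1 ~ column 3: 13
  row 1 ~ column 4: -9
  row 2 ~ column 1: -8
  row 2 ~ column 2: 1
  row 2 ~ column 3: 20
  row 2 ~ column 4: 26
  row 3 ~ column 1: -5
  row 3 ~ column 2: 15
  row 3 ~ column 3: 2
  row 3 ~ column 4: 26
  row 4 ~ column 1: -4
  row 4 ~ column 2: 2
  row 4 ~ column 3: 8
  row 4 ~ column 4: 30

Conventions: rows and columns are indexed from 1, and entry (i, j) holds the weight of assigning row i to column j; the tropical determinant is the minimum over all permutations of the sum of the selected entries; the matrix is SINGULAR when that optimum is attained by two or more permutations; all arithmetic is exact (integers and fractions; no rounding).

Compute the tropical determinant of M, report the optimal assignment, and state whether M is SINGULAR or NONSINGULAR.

σ = (1, 2, 3, 4): (-8) + 1 + 2 + 30 = 25
σ = (1, 2, 4, 3): (-8) + 1 + 26 + 8 = 27
σ = (1, 3, 2, 4): (-8) + 20 + 15 + 30 = 57
σ = (1, 3, 4, 2): (-8) + 20 + 26 + 2 = 40
σ = (1, 4, 2, 3): (-8) + 26 + 15 + 8 = 41
σ = (1, 4, 3, 2): (-8) + 26 + 2 + 2 = 22
σ = (2, 1, 3, 4): 9 + (-8) + 2 + 30 = 33
σ = (2, 1, 4, 3): 9 + (-8) + 26 + 8 = 35
σ = (2, 3, 1, 4): 9 + 20 + (-5) + 30 = 54
σ = (2, 3, 4, 1): 9 + 20 + 26 + (-4) = 51
σ = (2, 4, 1, 3): 9 + 26 + (-5) + 8 = 38
σ = (2, 4, 3, 1): 9 + 26 + 2 + (-4) = 33
σ = (3, 1, 2, 4): 13 + (-8) + 15 + 30 = 50
σ = (3, 1, 4, 2): 13 + (-8) + 26 + 2 = 33
σ = (3, 2, 1, 4): 13 + 1 + (-5) + 30 = 39
σ = (3, 2, 4, 1): 13 + 1 + 26 + (-4) = 36
σ = (3, 4, 1, 2): 13 + 26 + (-5) + 2 = 36
σ = (3, 4, 2, 1): 13 + 26 + 15 + (-4) = 50
σ = (4, 1, 2, 3): (-9) + (-8) + 15 + 8 = 6
σ = (4, 1, 3, 2): (-9) + (-8) + 2 + 2 = -13
σ = (4, 2, 1, 3): (-9) + 1 + (-5) + 8 = -5
σ = (4, 2, 3, 1): (-9) + 1 + 2 + (-4) = -10
σ = (4, 3, 1, 2): (-9) + 20 + (-5) + 2 = 8
σ = (4, 3, 2, 1): (-9) + 20 + 15 + (-4) = 22
Optimal value attained by: σ = (4, 1, 3, 2).
Answer: det⊕(M) = -13; verdict: NONSINGULAR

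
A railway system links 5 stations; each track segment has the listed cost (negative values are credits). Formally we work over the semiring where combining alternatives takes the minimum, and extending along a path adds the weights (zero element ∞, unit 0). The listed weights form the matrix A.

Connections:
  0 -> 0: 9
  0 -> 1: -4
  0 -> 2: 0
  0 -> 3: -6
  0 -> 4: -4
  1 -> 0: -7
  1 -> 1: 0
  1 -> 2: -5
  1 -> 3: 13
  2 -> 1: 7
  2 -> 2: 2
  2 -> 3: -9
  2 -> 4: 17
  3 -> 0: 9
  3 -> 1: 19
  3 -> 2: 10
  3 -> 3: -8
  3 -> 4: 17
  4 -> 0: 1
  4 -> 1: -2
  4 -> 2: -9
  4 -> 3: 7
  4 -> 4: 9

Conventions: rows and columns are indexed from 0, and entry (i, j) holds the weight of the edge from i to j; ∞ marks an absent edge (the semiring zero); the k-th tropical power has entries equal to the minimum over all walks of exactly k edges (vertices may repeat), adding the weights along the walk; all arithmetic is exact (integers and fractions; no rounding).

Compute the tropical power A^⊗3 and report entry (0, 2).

A^⊗2:
  [-11, -6, -13, -14, 5]
  [-7, -11, -7, -14, -11]
  [0, 7, 1, -17, 8]
  [1, 5, 2, -16, 5]
  [-9, -3, -7, -18, -3]
A^⊗3:
  [-13, -15, -11, -22, -15]
  [-18, -13, -20, -22, -11]
  [-8, -4, -7, -25, -4]
  [-7, -3, -6, -24, -3]
  [-10, -13, -12, -26, -13]
Key observation: the optimum is the walk 0->1->0->2, with weight (-4) + (-7) + 0 = -11.
Optimal value attained by: walk 0->1->0->2.
Answer: (A^⊗3)[0][2] = -11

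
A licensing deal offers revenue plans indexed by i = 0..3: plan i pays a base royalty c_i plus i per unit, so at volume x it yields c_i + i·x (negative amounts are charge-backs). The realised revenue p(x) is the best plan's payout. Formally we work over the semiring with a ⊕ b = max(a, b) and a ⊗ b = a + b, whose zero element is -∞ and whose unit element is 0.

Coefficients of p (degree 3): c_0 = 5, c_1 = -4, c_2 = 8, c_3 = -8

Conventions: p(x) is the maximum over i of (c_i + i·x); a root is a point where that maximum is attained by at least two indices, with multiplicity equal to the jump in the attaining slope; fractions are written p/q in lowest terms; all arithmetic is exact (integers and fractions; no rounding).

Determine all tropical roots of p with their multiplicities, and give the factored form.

hull edge (i=0, c=5) to (i=2, c=8): slope 3/2, span 2
hull edge (i=2, c=8) to (i=3, c=-8): slope -16, span 1
Factored form: p(x) = -8 ⊗ (x ⊕ (-3/2)) ⊗ (x ⊕ (-3/2)) ⊗ (x ⊕ 16)
Answer: roots = -3/2 (mult 2), 16 (mult 1)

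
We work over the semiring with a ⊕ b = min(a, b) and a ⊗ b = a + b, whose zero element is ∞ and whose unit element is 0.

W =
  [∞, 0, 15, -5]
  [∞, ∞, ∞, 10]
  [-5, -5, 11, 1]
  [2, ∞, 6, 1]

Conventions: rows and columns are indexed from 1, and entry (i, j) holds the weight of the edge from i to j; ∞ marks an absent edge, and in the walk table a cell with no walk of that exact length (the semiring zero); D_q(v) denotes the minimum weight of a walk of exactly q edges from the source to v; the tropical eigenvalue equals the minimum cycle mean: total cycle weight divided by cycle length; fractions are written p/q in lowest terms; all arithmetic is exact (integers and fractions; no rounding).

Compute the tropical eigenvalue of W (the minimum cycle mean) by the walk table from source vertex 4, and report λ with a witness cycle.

q=0: [∞, ∞, ∞, 0]
q=1: [2, ∞, 6, 1]
q=2: [1, 1, 7, -3]
q=3: [-1, 1, 3, -4]
q=4: [-2, -2, 2, -6]
Optimal cycle mean attained by: cycle 1->4->1, total (-5) + 2, length 2.
Answer: λ = -3/2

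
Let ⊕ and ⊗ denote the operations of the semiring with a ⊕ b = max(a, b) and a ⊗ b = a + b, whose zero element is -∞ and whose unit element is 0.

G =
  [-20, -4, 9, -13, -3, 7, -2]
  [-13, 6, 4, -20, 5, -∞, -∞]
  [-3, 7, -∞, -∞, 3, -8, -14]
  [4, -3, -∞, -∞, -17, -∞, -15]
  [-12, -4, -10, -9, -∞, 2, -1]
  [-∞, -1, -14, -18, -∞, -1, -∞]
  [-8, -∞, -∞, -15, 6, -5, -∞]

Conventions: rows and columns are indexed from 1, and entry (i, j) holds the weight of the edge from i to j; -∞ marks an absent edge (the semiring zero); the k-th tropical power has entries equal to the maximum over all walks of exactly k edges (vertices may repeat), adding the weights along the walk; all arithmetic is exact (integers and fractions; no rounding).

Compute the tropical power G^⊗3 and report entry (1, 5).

G^⊗2:
  [6, 16, 0, -11, 12, 6, -4]
  [1, 12, 10, -4, 11, 7, 4]
  [-6, 13, 11, -6, 12, 5, 2]
  [-16, 3, 13, -9, 2, 11, 2]
  [-5, 2, 0, -16, 5, 1, -14]
  [-14, 5, 3, -19, 4, -2, -28]
  [-6, 2, 1, -3, -11, 8, 5]
G^⊗3:
  [3, 22, 20, 3, 21, 14, 11]
  [7, 18, 16, 2, 17, 13, 10]
  [8, 19, 17, 3, 18, 14, 11]
  [10, 20, 7, -7, 16, 10, 1]
  [-3, 8, 6, -4, 7, 7, 4]
  [0, 11, 9, -5, 10, 6, 3]
  [1, 8, 6, -10, 11, 7, -8]
Key observation: the optimum is the walk 1->3->2->5, with weight 9 + 7 + 5 = 21.
Optimal value attained by: walk 1->3->2->5.
Answer: (G^⊗3)[1][5] = 21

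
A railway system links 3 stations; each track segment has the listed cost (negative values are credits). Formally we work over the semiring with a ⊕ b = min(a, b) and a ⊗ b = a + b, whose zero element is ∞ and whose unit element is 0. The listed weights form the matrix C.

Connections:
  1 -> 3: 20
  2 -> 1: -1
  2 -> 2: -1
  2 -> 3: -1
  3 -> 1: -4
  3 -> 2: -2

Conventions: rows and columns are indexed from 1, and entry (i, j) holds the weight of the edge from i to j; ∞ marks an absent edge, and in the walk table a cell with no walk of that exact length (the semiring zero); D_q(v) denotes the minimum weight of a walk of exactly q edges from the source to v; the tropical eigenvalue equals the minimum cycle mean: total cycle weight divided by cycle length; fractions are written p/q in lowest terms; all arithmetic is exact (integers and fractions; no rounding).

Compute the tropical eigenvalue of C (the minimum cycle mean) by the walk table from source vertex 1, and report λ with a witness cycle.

q=0: [0, ∞, ∞]
q=1: [∞, ∞, 20]
q=2: [16, 18, ∞]
q=3: [17, 17, 17]
Optimal cycle mean attained by: cycle 2->3->2, total (-1) + (-2), length 2.
Answer: λ = -3/2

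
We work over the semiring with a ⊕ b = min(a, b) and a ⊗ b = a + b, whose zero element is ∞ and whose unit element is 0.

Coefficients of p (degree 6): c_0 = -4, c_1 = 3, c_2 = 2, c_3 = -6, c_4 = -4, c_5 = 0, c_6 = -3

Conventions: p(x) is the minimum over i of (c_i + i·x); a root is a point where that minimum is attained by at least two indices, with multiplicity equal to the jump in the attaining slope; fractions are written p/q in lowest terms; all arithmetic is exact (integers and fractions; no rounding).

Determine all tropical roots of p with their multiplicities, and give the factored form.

hull edge (i=0, c=-4) to (i=3, c=-6): slope -2/3, span 3
hull edge (i=3, c=-6) to (i=6, c=-3): slope 1, span 3
Factored form: p(x) = -3 ⊗ (x ⊕ (-1)) ⊗ (x ⊕ (-1)) ⊗ (x ⊕ (-1)) ⊗ (x ⊕ 2/3) ⊗ (x ⊕ 2/3) ⊗ (x ⊕ 2/3)
Answer: roots = -1 (mult 3), 2/3 (mult 3)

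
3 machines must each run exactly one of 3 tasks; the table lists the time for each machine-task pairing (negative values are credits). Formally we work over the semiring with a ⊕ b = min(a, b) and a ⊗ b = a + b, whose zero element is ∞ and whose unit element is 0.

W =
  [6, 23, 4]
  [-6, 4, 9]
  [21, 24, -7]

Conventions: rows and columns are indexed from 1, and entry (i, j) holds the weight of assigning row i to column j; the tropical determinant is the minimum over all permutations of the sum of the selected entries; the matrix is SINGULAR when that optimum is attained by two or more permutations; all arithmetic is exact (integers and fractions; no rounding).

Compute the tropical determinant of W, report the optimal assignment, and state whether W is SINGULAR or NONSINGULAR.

σ = (1, 2, 3): 6 + 4 + (-7) = 3
σ = (1, 3, 2): 6 + 9 + 24 = 39
σ = (2, 1, 3): 23 + (-6) + (-7) = 10
σ = (2, 3, 1): 23 + 9 + 21 = 53
σ = (3, 1, 2): 4 + (-6) + 24 = 22
σ = (3, 2, 1): 4 + 4 + 21 = 29
Optimal value attained by: σ = (1, 2, 3).
Answer: det⊕(W) = 3; verdict: NONSINGULAR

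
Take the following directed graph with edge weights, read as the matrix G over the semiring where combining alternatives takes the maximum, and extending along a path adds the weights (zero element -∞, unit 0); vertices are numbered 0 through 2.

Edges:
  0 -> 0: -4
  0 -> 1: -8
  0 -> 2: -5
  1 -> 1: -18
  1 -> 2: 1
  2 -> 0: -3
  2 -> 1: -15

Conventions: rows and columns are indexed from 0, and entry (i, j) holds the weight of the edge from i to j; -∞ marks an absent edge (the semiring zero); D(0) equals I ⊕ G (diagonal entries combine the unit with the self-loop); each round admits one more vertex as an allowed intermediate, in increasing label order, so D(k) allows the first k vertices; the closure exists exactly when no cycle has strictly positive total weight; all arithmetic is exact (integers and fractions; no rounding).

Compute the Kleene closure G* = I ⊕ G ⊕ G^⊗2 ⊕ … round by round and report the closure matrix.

D(0):
  [0, -8, -5]
  [-∞, 0, 1]
  [-3, -15, 0]
D(1):
  [0, -8, -5]
  [-∞, 0, 1]
  [-3, -11, 0]
D(2):
  [0, -8, -5]
  [-∞, 0, 1]
  [-3, -11, 0]
D(3):
  [0, -8, -5]
  [-2, 0, 1]
  [-3, -11, 0]
Answer: G* = [[0, -8, -5], [-2, 0, 1], [-3, -11, 0]]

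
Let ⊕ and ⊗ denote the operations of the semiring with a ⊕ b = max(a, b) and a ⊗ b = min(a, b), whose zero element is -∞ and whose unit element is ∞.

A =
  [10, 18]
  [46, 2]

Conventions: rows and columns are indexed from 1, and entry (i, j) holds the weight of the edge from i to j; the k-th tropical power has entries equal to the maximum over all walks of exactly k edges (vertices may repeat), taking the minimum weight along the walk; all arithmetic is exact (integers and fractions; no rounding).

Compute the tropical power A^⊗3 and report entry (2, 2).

A^⊗2:
  [18, 10]
  [10, 18]
A^⊗3:
  [10, 18]
  [18, 10]
Key observation: the optimum is the walk 2->1->1->2, with weight 46 min 10 min 18 = 10.
Optimal value attained by: walk 2->1->1->2.
Answer: (A^⊗3)[2][2] = 10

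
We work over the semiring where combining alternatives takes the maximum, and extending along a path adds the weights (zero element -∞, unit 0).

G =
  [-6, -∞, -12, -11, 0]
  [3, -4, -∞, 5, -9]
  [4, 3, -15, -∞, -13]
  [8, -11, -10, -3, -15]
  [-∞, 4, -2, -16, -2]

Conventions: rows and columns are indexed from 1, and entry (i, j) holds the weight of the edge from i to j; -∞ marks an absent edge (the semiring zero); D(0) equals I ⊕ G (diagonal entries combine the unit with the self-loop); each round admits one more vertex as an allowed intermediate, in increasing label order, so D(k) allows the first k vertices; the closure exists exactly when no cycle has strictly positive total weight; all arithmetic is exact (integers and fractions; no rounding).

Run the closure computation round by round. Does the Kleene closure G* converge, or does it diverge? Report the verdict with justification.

D(0):
  [0, -∞, -12, -11, 0]
  [3, 0, -∞, 5, -9]
  [4, 3, 0, -∞, -13]
  [8, -11, -10, 0, -15]
  [-∞, 4, -2, -16, 0]
D(1):
  [0, -∞, -12, -11, 0]
  [3, 0, -9, 5, 3]
  [4, 3, 0, -7, 4]
  [8, -11, -4, 0, 8]
  [-∞, 4, -2, -16, 0]
Detection: at round 2, diagonal entry (5, 5) turns strictly positive.
Key observation: the cycle 5->2->1->5 has total weight 4 + 3 + 0, which is strictly positive.
Answer: DIVERGES — positive cycle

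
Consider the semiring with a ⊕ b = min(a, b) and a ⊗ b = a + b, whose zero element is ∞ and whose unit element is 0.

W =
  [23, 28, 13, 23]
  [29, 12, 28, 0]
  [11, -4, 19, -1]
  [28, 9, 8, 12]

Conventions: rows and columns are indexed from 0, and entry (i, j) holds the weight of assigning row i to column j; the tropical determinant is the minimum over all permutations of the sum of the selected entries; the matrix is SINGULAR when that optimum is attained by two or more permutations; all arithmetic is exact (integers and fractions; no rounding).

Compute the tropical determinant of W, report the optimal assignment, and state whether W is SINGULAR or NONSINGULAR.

σ = (0, 1, 2, 3): 23 + 12 + 19 + 12 = 66
σ = (0, 1, 3, 2): 23 + 12 + (-1) + 8 = 42
σ = (0, 2, 1, 3): 23 + 28 + (-4) + 12 = 59
σ = (0, 2, 3, 1): 23 + 28 + (-1) + 9 = 59
σ = (0, 3, 1, 2): 23 + 0 + (-4) + 8 = 27
σ = (0, 3, 2, 1): 23 + 0 + 19 + 9 = 51
σ = (1, 0, 2, 3): 28 + 29 + 19 + 12 = 88
σ = (1, 0, 3, 2): 28 + 29 + (-1) + 8 = 64
σ = (1, 2, 0, 3): 28 + 28 + 11 + 12 = 79
σ = (1, 2, 3, 0): 28 + 28 + (-1) + 28 = 83
σ = (1, 3, 0, 2): 28 + 0 + 11 + 8 = 47
σ = (1, 3, 2, 0): 28 + 0 + 19 + 28 = 75
σ = (2, 0, 1, 3): 13 + 29 + (-4) + 12 = 50
σ = (2, 0, 3, 1): 13 + 29 + (-1) + 9 = 50
σ = (2, 1, 0, 3): 13 + 12 + 11 + 12 = 48
σ = (2, 1, 3, 0): 13 + 12 + (-1) + 28 = 52
σ = (2, 3, 0, 1): 13 + 0 + 11 + 9 = 33
σ = (2, 3, 1, 0): 13 + 0 + (-4) + 28 = 37
σ = (3, 0, 1, 2): 23 + 29 + (-4) + 8 = 56
σ = (3, 0, 2, 1): 23 + 29 + 19 + 9 = 80
σ = (3, 1, 0, 2): 23 + 12 + 11 + 8 = 54
σ = (3, 1, 2, 0): 23 + 12 + 19 + 28 = 82
σ = (3, 2, 0, 1): 23 + 28 + 11 + 9 = 71
σ = (3, 2, 1, 0): 23 + 28 + (-4) + 28 = 75
Optimal value attained by: σ = (0, 3, 1, 2).
Answer: det⊕(W) = 27; verdict: NONSINGULAR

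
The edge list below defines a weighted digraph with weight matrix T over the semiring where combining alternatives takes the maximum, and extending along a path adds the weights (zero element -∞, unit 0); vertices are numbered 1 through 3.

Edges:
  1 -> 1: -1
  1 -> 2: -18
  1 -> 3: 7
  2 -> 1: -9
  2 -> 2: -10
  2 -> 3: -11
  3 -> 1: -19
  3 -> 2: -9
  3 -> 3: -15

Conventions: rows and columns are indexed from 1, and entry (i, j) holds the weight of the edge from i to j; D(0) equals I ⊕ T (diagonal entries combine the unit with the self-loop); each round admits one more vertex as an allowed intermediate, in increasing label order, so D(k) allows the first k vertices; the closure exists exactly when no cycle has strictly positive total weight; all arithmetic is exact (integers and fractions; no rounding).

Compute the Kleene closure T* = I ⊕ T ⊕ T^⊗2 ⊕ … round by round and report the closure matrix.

D(0):
  [0, -18, 7]
  [-9, 0, -11]
  [-19, -9, 0]
D(1):
  [0, -18, 7]
  [-9, 0, -2]
  [-19, -9, 0]
D(2):
  [0, -18, 7]
  [-9, 0, -2]
  [-18, -9, 0]
D(3):
  [0, -2, 7]
  [-9, 0, -2]
  [-18, -9, 0]
Answer: T* = [[0, -2, 7], [-9, 0, -2], [-18, -9, 0]]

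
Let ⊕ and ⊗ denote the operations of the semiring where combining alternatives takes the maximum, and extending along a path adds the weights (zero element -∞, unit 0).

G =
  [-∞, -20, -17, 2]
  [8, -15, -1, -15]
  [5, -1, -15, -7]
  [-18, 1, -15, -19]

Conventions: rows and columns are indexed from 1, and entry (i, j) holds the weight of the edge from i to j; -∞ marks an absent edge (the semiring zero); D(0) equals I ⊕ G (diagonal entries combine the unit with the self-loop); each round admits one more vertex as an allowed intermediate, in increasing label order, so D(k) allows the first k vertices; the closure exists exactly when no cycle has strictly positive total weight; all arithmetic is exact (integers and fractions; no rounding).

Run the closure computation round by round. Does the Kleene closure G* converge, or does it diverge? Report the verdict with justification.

D(0):
  [0, -20, -17, 2]
  [8, 0, -1, -15]
  [5, -1, 0, -7]
  [-18, 1, -15, 0]
D(1):
  [0, -20, -17, 2]
  [8, 0, -1, 10]
  [5, -1, 0, 7]
  [-18, 1, -15, 0]
Detection: at round 2, diagonal entry (4, 4) turns strictly positive.
Key observation: the cycle 4->2->1->4 has total weight 1 + 8 + 2, which is strictly positive.
Answer: DIVERGES — positive cycle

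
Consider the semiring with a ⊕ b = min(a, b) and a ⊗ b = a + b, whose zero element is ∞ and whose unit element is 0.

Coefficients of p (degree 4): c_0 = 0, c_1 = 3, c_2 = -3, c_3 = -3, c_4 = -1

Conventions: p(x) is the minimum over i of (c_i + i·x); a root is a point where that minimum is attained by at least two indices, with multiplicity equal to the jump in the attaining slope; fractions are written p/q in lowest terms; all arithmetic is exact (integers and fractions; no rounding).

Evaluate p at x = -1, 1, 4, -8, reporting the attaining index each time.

p(-1) = min(0+0·(-1)=0, 3+1·(-1)=2, -3+2·(-1)=-5, -3+3·(-1)=-6, -1+4·(-1)=-5) = -6 (attained by i=3)
p(1) = min(0+0·1=0, 3+1·1=4, -3+2·1=-1, -3+3·1=0, -1+4·1=3) = -1 (attained by i=2)
p(4) = min(0+0·4=0, 3+1·4=7, -3+2·4=5, -3+3·4=9, -1+4·4=15) = 0 (attained by i=0)
p(-8) = min(0+0·(-8)=0, 3+1·(-8)=-5, -3+2·(-8)=-19, -3+3·(-8)=-27, -1+4·(-8)=-33) = -33 (attained by i=4)
Answer: p(-1) = -6; p(1) = -1; p(4) = 0; p(-8) = -33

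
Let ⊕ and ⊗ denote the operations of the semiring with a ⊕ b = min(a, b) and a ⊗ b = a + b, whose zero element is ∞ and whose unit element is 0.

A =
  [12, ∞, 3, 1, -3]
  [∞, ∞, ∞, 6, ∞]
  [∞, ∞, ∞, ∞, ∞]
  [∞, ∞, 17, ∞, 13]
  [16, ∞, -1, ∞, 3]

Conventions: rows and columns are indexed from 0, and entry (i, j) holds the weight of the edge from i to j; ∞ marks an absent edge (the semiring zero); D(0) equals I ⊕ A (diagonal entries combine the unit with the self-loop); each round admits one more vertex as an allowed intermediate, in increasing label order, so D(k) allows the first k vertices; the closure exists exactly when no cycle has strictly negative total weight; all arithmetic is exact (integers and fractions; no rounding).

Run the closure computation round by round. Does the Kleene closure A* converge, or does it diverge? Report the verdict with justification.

D(0):
  [0, ∞, 3, 1, -3]
  [∞, 0, ∞, 6, ∞]
  [∞, ∞, 0, ∞, ∞]
  [∞, ∞, 17, 0, 13]
  [16, ∞, -1, ∞, 0]
D(1):
  [0, ∞, 3, 1, -3]
  [∞, 0, ∞, 6, ∞]
  [∞, ∞, 0, ∞, ∞]
  [∞, ∞, 17, 0, 13]
  [16, ∞, -1, 17, 0]
D(2):
  [0, ∞, 3, 1, -3]
  [∞, 0, ∞, 6, ∞]
  [∞, ∞, 0, ∞, ∞]
  [∞, ∞, 17, 0, 13]
  [16, ∞, -1, 17, 0]
D(3):
  [0, ∞, 3, 1, -3]
  [∞, 0, ∞, 6, ∞]
  [∞, ∞, 0, ∞, ∞]
  [∞, ∞, 17, 0, 13]
  [16, ∞, -1, 17, 0]
D(4):
  [0, ∞, 3, 1, -3]
  [∞, 0, 23, 6, 19]
  [∞, ∞, 0, ∞, ∞]
  [∞, ∞, 17, 0, 13]
  [16, ∞, -1, 17, 0]
D(5):
  [0, ∞, -4, 1, -3]
  [35, 0, 18, 6, 19]
  [∞, ∞, 0, ∞, ∞]
  [29, ∞, 12, 0, 13]
  [16, ∞, -1, 17, 0]
Key observation: every diagonal entry stays at the unit through all rounds, so no improving cycle exists.
Answer: CONVERGES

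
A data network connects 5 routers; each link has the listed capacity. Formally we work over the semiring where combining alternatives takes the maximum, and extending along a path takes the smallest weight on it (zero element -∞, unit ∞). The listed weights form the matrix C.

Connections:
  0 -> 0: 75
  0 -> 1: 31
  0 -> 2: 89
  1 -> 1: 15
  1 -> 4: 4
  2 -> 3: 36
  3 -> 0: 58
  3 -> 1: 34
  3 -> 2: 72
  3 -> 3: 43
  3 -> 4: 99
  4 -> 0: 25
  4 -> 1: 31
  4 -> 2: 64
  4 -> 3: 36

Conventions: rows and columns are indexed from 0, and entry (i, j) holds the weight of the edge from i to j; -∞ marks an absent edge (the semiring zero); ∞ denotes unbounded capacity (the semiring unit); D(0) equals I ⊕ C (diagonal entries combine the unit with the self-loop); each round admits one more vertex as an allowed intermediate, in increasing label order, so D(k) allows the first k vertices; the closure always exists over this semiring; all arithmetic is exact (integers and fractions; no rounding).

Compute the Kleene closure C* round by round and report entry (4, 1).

D(0):
  [∞, 31, 89, -∞, -∞]
  [-∞, ∞, -∞, -∞, 4]
  [-∞, -∞, ∞, 36, -∞]
  [58, 34, 72, ∞, 99]
  [25, 31, 64, 36, ∞]
D(1):
  [∞, 31, 89, -∞, -∞]
  [-∞, ∞, -∞, -∞, 4]
  [-∞, -∞, ∞, 36, -∞]
  [58, 34, 72, ∞, 99]
  [25, 31, 64, 36, ∞]
D(2):
  [∞, 31, 89, -∞, 4]
  [-∞, ∞, -∞, -∞, 4]
  [-∞, -∞, ∞, 36, -∞]
  [58, 34, 72, ∞, 99]
  [25, 31, 64, 36, ∞]
D(3):
  [∞, 31, 89, 36, 4]
  [-∞, ∞, -∞, -∞, 4]
  [-∞, -∞, ∞, 36, -∞]
  [58, 34, 72, ∞, 99]
  [25, 31, 64, 36, ∞]
D(4):
  [∞, 34, 89, 36, 36]
  [-∞, ∞, -∞, -∞, 4]
  [36, 34, ∞, 36, 36]
  [58, 34, 72, ∞, 99]
  [36, 34, 64, 36, ∞]
D(5):
  [∞, 34, 89, 36, 36]
  [4, ∞, 4, 4, 4]
  [36, 34, ∞, 36, 36]
  [58, 34, 72, ∞, 99]
  [36, 34, 64, 36, ∞]
Answer: C*[4][1] = 34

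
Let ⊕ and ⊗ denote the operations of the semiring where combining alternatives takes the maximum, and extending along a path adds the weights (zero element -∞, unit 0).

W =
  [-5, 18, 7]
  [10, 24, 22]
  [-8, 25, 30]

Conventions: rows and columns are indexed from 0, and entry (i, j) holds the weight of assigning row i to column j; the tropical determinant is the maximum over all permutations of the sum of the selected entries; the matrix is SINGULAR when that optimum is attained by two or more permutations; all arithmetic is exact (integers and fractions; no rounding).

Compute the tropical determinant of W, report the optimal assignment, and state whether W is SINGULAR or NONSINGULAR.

σ = (0, 1, 2): (-5) + 24 + 30 = 49
σ = (0, 2, 1): (-5) + 22 + 25 = 42
σ = (1, 0, 2): 18 + 10 + 30 = 58
σ = (1, 2, 0): 18 + 22 + (-8) = 32
σ = (2, 0, 1): 7 + 10 + 25 = 42
σ = (2, 1, 0): 7 + 24 + (-8) = 23
Optimal value attained by: σ = (1, 0, 2).
Answer: det⊕(W) = 58; verdict: NONSINGULAR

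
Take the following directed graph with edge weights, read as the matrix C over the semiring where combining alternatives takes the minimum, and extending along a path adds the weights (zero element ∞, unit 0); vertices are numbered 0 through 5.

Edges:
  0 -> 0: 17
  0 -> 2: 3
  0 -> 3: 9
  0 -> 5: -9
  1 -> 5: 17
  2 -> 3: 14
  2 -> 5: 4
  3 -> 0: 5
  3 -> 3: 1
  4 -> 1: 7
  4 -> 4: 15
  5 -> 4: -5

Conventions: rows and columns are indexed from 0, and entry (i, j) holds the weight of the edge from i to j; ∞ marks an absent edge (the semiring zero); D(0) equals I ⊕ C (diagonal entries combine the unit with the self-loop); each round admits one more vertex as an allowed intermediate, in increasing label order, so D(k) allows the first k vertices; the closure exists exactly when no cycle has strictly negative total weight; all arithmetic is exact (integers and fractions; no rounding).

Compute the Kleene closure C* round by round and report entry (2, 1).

D(0):
  [0, ∞, 3, 9, ∞, -9]
  [∞, 0, ∞, ∞, ∞, 17]
  [∞, ∞, 0, 14, ∞, 4]
  [5, ∞, ∞, 0, ∞, ∞]
  [∞, 7, ∞, ∞, 0, ∞]
  [∞, ∞, ∞, ∞, -5, 0]
D(1):
  [0, ∞, 3, 9, ∞, -9]
  [∞, 0, ∞, ∞, ∞, 17]
  [∞, ∞, 0, 14, ∞, 4]
  [5, ∞, 8, 0, ∞, -4]
  [∞, 7, ∞, ∞, 0, ∞]
  [∞, ∞, ∞, ∞, -5, 0]
D(2):
  [0, ∞, 3, 9, ∞, -9]
  [∞, 0, ∞, ∞, ∞, 17]
  [∞, ∞, 0, 14, ∞, 4]
  [5, ∞, 8, 0, ∞, -4]
  [∞, 7, ∞, ∞, 0, 24]
  [∞, ∞, ∞, ∞, -5, 0]
D(3):
  [0, ∞, 3, 9, ∞, -9]
  [∞, 0, ∞, ∞, ∞, 17]
  [∞, ∞, 0, 14, ∞, 4]
  [5, ∞, 8, 0, ∞, -4]
  [∞, 7, ∞, ∞, 0, 24]
  [∞, ∞, ∞, ∞, -5, 0]
D(4):
  [0, ∞, 3, 9, ∞, -9]
  [∞, 0, ∞, ∞, ∞, 17]
  [19, ∞, 0, 14, ∞, 4]
  [5, ∞, 8, 0, ∞, -4]
  [∞, 7, ∞, ∞, 0, 24]
  [∞, ∞, ∞, ∞, -5, 0]
D(5):
  [0, ∞, 3, 9, ∞, -9]
  [∞, 0, ∞, ∞, ∞, 17]
  [19, ∞, 0, 14, ∞, 4]
  [5, ∞, 8, 0, ∞, -4]
  [∞, 7, ∞, ∞, 0, 24]
  [∞, 2, ∞, ∞, -5, 0]
D(6):
  [0, -7, 3, 9, -14, -9]
  [∞, 0, ∞, ∞, 12, 17]
  [19, 6, 0, 14, -1, 4]
  [5, -2, 8, 0, -9, -4]
  [∞, 7, ∞, ∞, 0, 24]
  [∞, 2, ∞, ∞, -5, 0]
Answer: C*[2][1] = 6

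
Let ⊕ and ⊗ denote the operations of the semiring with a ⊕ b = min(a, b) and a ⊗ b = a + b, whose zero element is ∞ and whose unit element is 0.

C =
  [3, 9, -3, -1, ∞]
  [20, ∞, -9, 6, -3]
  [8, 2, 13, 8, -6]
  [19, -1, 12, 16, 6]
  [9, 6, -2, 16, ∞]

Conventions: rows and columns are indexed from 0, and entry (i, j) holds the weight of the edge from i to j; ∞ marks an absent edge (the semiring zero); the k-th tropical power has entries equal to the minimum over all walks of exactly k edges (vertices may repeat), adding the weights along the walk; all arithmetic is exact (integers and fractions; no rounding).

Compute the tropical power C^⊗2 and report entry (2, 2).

C^⊗2:
  [5, -2, 0, 2, -9]
  [-1, -7, -5, -1, -15]
  [3, 0, -8, 7, -1]
  [15, 12, -10, 5, -4]
  [6, 0, -3, 6, -8]
Key observation: the optimum is the walk 2->4->2, with weight (-6) + (-2) = -8.
Optimal value attained by: walk 2->4->2.
Answer: (C^⊗2)[2][2] = -8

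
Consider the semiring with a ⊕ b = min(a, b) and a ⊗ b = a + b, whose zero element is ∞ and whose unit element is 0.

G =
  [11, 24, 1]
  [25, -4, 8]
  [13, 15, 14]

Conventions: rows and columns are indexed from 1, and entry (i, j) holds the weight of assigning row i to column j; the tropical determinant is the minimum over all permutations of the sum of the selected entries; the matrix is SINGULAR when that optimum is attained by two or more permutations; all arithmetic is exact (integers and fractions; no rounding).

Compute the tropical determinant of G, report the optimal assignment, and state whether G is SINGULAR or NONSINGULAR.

σ = (1, 2, 3): 11 + (-4) + 14 = 21
σ = (1, 3, 2): 11 + 8 + 15 = 34
σ = (2, 1, 3): 24 + 25 + 14 = 63
σ = (2, 3, 1): 24 + 8 + 13 = 45
σ = (3, 1, 2): 1 + 25 + 15 = 41
σ = (3, 2, 1): 1 + (-4) + 13 = 10
Optimal value attained by: σ = (3, 2, 1).
Answer: det⊕(G) = 10; verdict: NONSINGULAR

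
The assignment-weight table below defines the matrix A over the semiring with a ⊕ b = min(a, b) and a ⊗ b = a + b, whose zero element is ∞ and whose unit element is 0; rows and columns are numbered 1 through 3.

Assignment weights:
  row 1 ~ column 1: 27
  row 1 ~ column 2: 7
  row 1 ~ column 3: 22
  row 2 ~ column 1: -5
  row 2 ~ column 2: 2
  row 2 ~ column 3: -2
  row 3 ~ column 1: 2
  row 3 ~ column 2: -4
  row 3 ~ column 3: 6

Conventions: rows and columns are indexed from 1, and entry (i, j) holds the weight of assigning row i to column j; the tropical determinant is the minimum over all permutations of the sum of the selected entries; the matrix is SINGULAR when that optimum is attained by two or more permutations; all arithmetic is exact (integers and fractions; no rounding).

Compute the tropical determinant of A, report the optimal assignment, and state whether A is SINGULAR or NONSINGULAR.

σ = (1, 2, 3): 27 + 2 + 6 = 35
σ = (1, 3, 2): 27 + (-2) + (-4) = 21
σ = (2, 1, 3): 7 + (-5) + 6 = 8
σ = (2, 3, 1): 7 + (-2) + 2 = 7
σ = (3, 1, 2): 22 + (-5) + (-4) = 13
σ = (3, 2, 1): 22 + 2 + 2 = 26
Optimal value attained by: σ = (2, 3, 1).
Answer: det⊕(A) = 7; verdict: NONSINGULAR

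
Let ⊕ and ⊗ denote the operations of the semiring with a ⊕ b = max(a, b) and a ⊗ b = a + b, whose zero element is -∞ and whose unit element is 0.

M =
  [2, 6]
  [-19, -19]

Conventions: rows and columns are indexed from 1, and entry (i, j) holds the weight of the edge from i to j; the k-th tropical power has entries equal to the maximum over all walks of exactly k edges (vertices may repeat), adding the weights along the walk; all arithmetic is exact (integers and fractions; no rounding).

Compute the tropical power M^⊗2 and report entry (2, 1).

M^⊗2:
  [4, 8]
  [-17, -13]
Key observation: the optimum is the walk 2->1->1, with weight (-19) + 2 = -17.
Optimal value attained by: walk 2->1->1.
Answer: (M^⊗2)[2][1] = -17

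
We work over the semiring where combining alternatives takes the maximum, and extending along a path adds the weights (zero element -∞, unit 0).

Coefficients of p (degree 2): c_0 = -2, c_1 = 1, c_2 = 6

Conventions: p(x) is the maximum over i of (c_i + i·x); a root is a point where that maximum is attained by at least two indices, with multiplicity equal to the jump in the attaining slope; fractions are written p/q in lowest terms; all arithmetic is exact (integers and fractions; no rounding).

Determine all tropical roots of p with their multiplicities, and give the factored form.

hull edge (i=0, c=-2) to (i=2, c=6): slope 4, span 2
Factored form: p(x) = 6 ⊗ (x ⊕ (-4)) ⊗ (x ⊕ (-4))
Answer: roots = -4 (mult 2)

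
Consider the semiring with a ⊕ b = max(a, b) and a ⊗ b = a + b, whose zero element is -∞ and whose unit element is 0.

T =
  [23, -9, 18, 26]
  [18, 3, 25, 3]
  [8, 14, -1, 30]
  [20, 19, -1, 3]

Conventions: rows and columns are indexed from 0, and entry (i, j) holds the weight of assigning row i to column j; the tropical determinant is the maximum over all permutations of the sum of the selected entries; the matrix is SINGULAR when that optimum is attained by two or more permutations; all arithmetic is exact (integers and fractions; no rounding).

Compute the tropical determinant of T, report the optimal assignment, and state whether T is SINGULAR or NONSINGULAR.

σ = (0, 1, 2, 3): 23 + 3 + (-1) + 3 = 28
σ = (0, 1, 3, 2): 23 + 3 + 30 + (-1) = 55
σ = (0, 2, 1, 3): 23 + 25 + 14 + 3 = 65
σ = (0, 2, 3, 1): 23 + 25 + 30 + 19 = 97
σ = (0, 3, 1, 2): 23 + 3 + 14 + (-1) = 39
σ = (0, 3, 2, 1): 23 + 3 + (-1) + 19 = 44
σ = (1, 0, 2, 3): (-9) + 18 + (-1) + 3 = 11
σ = (1, 0, 3, 2): (-9) + 18 + 30 + (-1) = 38
σ = (1, 2, 0, 3): (-9) + 25 + 8 + 3 = 27
σ = (1, 2, 3, 0): (-9) + 25 + 30 + 20 = 66
σ = (1, 3, 0, 2): (-9) + 3 + 8 + (-1) = 1
σ = (1, 3, 2, 0): (-9) + 3 + (-1) + 20 = 13
σ = (2, 0, 1, 3): 18 + 18 + 14 + 3 = 53
σ = (2, 0, 3, 1): 18 + 18 + 30 + 19 = 85
σ = (2, 1, 0, 3): 18 + 3 + 8 + 3 = 32
σ = (2, 1, 3, 0): 18 + 3 + 30 + 20 = 71
σ = (2, 3, 0, 1): 18 + 3 + 8 + 19 = 48
σ = (2, 3, 1, 0): 18 + 3 + 14 + 20 = 55
σ = (3, 0, 1, 2): 26 + 18 + 14 + (-1) = 57
σ = (3, 0, 2, 1): 26 + 18 + (-1) + 19 = 62
σ = (3, 1, 0, 2): 26 + 3 + 8 + (-1) = 36
σ = (3, 1, 2, 0): 26 + 3 + (-1) + 20 = 48
σ = (3, 2, 0, 1): 26 + 25 + 8 + 19 = 78
σ = (3, 2, 1, 0): 26 + 25 + 14 + 20 = 85
Optimal value attained by: σ = (0, 2, 3, 1).
Answer: det⊕(T) = 97; verdict: NONSINGULAR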